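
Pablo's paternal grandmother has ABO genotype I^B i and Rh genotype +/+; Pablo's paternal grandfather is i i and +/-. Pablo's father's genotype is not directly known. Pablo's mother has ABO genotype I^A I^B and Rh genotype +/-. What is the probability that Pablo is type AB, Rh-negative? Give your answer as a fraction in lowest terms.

1/64

Pablo's father's ABO genotype from I^B i × i i: 1/2 I^B i, 1/2 i i.
Crossing each possibility with the mother I^A I^B and summing P(type AB): 1/2·1/4 + 1/2·0 = 1/8.
Similarly for Rh via the father's Rh distribution: P(Rh-) = 1/8.
Independent loci: 1/8 × 1/8 = 1/64.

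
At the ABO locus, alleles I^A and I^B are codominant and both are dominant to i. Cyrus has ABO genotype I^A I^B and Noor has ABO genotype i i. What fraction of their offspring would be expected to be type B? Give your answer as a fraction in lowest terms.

1/2

ABO cross I^A I^B × i i → offspring phenotypes: 1/2 A, 1/2 B.
So P(type B) = 1/2.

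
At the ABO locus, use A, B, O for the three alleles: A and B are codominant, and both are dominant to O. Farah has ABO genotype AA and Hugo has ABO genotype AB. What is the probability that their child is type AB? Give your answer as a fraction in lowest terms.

ABO cross AA × AB → offspring phenotypes: 1/2 A, 1/2 AB.
So P(type AB) = 1/2.

1/2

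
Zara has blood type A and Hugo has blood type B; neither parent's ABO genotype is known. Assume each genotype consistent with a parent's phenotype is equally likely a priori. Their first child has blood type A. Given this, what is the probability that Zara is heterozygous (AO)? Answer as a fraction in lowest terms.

1/3

Possible genotypes: Zara ∈ {AA, AO}; Hugo ∈ {BB, BO}.
Weight each parental genotype pair by prior × P(type-A child):
  AA × BO: posterior weight 2/3.
  AO × BO: posterior weight 1/3.
Sum the posterior weight over pairs where Zara is AO: 1/3.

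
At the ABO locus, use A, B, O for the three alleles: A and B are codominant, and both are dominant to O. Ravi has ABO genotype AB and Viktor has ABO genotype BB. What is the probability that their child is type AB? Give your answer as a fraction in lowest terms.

ABO cross AB × BB → offspring phenotypes: 1/2 B, 1/2 AB.
So P(type AB) = 1/2.

1/2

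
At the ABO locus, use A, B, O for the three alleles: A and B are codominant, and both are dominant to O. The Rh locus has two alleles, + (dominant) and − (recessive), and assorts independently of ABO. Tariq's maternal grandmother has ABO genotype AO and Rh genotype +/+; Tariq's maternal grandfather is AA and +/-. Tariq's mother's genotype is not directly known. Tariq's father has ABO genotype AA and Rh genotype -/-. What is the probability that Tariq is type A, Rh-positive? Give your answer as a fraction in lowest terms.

3/4

Tariq's mother's ABO genotype from AO × AA: 1/2 AA, 1/2 AO.
Crossing each possibility with the father AA and summing P(type A): 1/2·1 + 1/2·1 = 1.
Similarly for Rh via the mother's Rh distribution: P(Rh+) = 3/4.
Independent loci: 1 × 3/4 = 3/4.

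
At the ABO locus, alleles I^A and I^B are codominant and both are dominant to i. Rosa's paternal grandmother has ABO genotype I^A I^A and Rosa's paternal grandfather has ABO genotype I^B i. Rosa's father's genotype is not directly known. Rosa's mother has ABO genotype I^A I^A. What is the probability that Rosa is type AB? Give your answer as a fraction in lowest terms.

Rosa's father's ABO genotype from I^A I^A × I^B i: 1/2 I^A I^B, 1/2 I^A i.
Crossing each possibility with the mother I^A I^A and summing P(type AB): 1/2·1/2 + 1/2·0 = 1/4.

1/4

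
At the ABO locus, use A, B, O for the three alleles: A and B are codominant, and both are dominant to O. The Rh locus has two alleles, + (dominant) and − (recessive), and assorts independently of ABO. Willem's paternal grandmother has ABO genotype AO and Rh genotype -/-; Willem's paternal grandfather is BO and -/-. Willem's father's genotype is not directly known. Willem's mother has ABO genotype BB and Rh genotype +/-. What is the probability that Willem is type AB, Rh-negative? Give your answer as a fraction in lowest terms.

1/8

Willem's father's ABO genotype from AO × BO: 1/4 AB, 1/4 AO, 1/4 BO, 1/4 OO.
Crossing each possibility with the mother BB and summing P(type AB): 1/4·1/2 + 1/4·1/2 + 1/4·0 + 1/4·0 = 1/4.
Similarly for Rh via the father's Rh distribution: P(Rh-) = 1/2.
Independent loci: 1/4 × 1/2 = 1/8.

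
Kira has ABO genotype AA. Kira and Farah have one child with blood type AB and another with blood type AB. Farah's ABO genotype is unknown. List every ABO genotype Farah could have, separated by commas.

AB, BB, BO

For each candidate genotype of Farah, check whether crossing it with AA can produce every observed child phenotype.
  AA → possible child types {A} ✗
  AB → possible child types {A, AB} ✓
  AO → possible child types {A} ✗
  BB → possible child types {AB} ✓
  BO → possible child types {A, AB} ✓
  OO → possible child types {A} ✗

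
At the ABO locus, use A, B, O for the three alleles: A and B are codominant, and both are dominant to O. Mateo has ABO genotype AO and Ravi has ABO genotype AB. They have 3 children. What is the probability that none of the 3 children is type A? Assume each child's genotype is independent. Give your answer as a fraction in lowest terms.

ABO cross AO × AB → 1/2 A, 1/4 B, 1/4 AB.
So P(type A) = 1/2 per child.
P(not type A) = 1/2 for one child; (1/2)^3 = 1/8.

1/8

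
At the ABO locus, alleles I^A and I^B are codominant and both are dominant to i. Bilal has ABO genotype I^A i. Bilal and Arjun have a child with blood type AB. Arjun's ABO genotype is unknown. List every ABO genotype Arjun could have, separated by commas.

For each candidate genotype of Arjun, check whether crossing it with I^A i can produce every observed child phenotype.
  I^A I^A → possible child types {A} ✗
  I^A I^B → possible child types {A, B, AB} ✓
  I^A i → possible child types {O, A} ✗
  I^B I^B → possible child types {B, AB} ✓
  I^B i → possible child types {O, A, B, AB} ✓
  i i → possible child types {O, A} ✗

I^A I^B, I^B I^B, I^B i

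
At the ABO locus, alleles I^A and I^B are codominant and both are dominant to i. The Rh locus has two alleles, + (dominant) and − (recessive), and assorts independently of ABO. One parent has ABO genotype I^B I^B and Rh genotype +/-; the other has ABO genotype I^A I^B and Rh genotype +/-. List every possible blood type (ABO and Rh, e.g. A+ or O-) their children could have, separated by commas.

B+, B-, AB+, AB-

Gametes from I^B I^B × I^A I^B give offspring ABO genotypes I^A I^B, I^B I^B, i.e. phenotypes B, AB.
Rh cross +/- × +/- → phenotypes Rh+, Rh-.
Combining independently: B+, B-, AB+, AB-.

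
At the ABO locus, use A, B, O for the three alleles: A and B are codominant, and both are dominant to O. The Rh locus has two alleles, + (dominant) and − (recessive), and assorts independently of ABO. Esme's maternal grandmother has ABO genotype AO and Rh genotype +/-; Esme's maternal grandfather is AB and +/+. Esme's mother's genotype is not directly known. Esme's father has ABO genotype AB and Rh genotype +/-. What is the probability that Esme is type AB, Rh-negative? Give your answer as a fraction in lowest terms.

3/64

Esme's mother's ABO genotype from AO × AB: 1/4 AA, 1/4 AB, 1/4 AO, 1/4 BO.
Crossing each possibility with the father AB and summing P(type AB): 1/4·1/2 + 1/4·1/2 + 1/4·1/4 + 1/4·1/4 = 3/8.
Similarly for Rh via the mother's Rh distribution: P(Rh-) = 1/8.
Independent loci: 3/8 × 1/8 = 3/64.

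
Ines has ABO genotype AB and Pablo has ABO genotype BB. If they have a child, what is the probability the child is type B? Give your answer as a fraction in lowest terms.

ABO cross AB × BB → offspring phenotypes: 1/2 B, 1/2 AB.
So P(type B) = 1/2.

1/2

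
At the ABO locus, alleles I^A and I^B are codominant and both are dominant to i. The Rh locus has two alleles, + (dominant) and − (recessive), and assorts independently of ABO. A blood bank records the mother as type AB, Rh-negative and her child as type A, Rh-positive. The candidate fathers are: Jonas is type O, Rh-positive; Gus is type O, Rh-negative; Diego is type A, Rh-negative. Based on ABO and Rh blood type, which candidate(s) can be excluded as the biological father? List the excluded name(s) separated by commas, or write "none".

A candidate is excluded only if no genotype consistent with his phenotype could produce a type A, Rh-positive child with a type AB, Rh-negative mother.
Gus (type O, Rh-): no genotype consistent with that phenotype can produce a type-A Rh+ child with a type-AB mother.
Diego (type A, Rh-): no genotype consistent with that phenotype can produce a type-A Rh+ child with a type-AB mother.

Gus, Diego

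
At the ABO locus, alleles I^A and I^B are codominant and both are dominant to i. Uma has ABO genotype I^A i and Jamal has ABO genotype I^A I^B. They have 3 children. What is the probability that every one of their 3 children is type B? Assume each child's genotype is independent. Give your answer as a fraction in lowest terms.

ABO cross I^A i × I^A I^B → 1/2 A, 1/4 B, 1/4 AB.
So P(type B) = 1/4 per child.
All 3 independent: (1/4)^3 = 1/64.

1/64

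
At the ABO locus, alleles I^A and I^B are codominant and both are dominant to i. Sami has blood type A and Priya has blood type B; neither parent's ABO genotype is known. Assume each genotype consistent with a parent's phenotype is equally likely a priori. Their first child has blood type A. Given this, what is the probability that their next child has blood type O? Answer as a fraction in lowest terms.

1/12

Possible genotypes: Sami ∈ {I^A I^A, I^A i}; Priya ∈ {I^B I^B, I^B i}.
Weight each parental genotype pair by prior × P(type-A child):
  I^A I^A × I^B i: posterior weight 2/3; P(next child type O) = 0.
  I^A i × I^B i: posterior weight 1/3; P(next child type O) = 1/4.
Weighted sum = 1/12.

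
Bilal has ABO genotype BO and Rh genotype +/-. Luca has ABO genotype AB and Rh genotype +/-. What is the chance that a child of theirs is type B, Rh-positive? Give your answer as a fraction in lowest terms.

ABO cross BO × AB → offspring phenotypes: 1/4 A, 1/2 B, 1/4 AB.
Rh cross +/- × +/- → 3/4 Rh+, 1/4 Rh-.
Independent loci: P(type B, Rh-positive) = 1/2 × 3/4 = 3/8.

3/8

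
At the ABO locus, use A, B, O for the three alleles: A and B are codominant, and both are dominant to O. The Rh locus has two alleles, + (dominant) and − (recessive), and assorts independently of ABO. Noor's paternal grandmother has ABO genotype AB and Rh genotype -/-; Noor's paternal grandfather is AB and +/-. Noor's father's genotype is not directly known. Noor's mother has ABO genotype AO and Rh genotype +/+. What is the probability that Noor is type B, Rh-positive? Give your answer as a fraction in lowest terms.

1/4

Noor's father's ABO genotype from AB × AB: 1/4 AA, 1/2 AB, 1/4 BB.
Crossing each possibility with the mother AO and summing P(type B): 1/4·0 + 1/2·1/4 + 1/4·1/2 = 1/4.
Similarly for Rh via the father's Rh distribution: P(Rh+) = 1.
Independent loci: 1/4 × 1 = 1/4.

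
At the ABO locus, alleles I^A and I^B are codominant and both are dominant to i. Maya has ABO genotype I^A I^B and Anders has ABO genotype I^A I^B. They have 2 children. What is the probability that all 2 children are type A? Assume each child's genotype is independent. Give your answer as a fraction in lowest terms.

1/16

ABO cross I^A I^B × I^A I^B → 1/4 A, 1/4 B, 1/2 AB.
So P(type A) = 1/4 per child.
All 2 independent: (1/4)^2 = 1/16.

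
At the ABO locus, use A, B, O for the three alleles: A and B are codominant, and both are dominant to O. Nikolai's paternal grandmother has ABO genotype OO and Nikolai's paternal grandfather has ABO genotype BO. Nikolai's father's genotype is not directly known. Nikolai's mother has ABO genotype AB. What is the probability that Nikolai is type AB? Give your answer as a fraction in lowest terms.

Nikolai's father's ABO genotype from OO × BO: 1/2 BO, 1/2 OO.
Crossing each possibility with the mother AB and summing P(type AB): 1/2·1/4 + 1/2·0 = 1/8.

1/8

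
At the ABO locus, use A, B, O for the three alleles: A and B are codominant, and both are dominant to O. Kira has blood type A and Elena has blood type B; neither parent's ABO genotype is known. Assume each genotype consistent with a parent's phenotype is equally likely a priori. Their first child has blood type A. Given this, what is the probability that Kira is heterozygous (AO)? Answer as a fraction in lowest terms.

Possible genotypes: Kira ∈ {AA, AO}; Elena ∈ {BB, BO}.
Weight each parental genotype pair by prior × P(type-A child):
  AA × BO: posterior weight 2/3.
  AO × BO: posterior weight 1/3.
Sum the posterior weight over pairs where Kira is AO: 1/3.

1/3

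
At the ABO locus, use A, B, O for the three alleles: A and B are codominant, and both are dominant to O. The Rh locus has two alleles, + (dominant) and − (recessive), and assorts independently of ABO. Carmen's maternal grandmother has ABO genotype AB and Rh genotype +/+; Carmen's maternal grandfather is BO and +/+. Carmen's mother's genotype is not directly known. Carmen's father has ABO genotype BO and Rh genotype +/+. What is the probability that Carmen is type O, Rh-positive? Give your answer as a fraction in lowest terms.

Carmen's mother's ABO genotype from AB × BO: 1/4 AB, 1/4 AO, 1/4 BB, 1/4 BO.
Crossing each possibility with the father BO and summing P(type O): 1/4·0 + 1/4·1/4 + 1/4·0 + 1/4·1/4 = 1/8.
Similarly for Rh via the mother's Rh distribution: P(Rh+) = 1.
Independent loci: 1/8 × 1 = 1/8.

1/8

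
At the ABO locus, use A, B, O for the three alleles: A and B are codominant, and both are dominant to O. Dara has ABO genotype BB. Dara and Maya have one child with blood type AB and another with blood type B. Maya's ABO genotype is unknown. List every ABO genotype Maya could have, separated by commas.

AB, AO

For each candidate genotype of Maya, check whether crossing it with BB can produce every observed child phenotype.
  AA → possible child types {AB} ✗
  AB → possible child types {B, AB} ✓
  AO → possible child types {B, AB} ✓
  BB → possible child types {B} ✗
  BO → possible child types {B} ✗
  OO → possible child types {B} ✗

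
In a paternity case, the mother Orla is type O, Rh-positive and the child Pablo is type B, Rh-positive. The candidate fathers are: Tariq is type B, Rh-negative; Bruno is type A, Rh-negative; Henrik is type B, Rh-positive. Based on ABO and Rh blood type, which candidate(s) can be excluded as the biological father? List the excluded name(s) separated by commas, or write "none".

A candidate is excluded only if no genotype consistent with his phenotype could produce a type B, Rh-positive child with a type O, Rh-positive mother.
Bruno (type A, Rh-): no genotype consistent with that phenotype can produce a type-B Rh+ child with a type-O mother.

Bruno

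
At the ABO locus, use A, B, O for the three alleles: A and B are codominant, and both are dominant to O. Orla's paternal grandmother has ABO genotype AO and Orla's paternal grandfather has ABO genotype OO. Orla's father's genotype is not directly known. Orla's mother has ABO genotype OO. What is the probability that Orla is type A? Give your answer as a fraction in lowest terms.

1/4

Orla's father's ABO genotype from AO × OO: 1/2 AO, 1/2 OO.
Crossing each possibility with the mother OO and summing P(type A): 1/2·1/2 + 1/2·0 = 1/4.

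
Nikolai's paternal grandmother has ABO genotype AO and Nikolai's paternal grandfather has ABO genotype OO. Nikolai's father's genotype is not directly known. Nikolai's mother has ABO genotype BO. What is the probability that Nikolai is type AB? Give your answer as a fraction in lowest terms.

1/8

Nikolai's father's ABO genotype from AO × OO: 1/2 AO, 1/2 OO.
Crossing each possibility with the mother BO and summing P(type AB): 1/2·1/4 + 1/2·0 = 1/8.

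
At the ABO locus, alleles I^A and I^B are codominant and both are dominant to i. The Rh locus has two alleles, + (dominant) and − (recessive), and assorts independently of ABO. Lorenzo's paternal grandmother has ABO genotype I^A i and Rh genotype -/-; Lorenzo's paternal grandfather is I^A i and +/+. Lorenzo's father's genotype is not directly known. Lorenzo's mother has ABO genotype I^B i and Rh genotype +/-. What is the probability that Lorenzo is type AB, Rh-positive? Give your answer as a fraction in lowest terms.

Lorenzo's father's ABO genotype from I^A i × I^A i: 1/4 I^A I^A, 1/2 I^A i, 1/4 i i.
Crossing each possibility with the mother I^B i and summing P(type AB): 1/4·1/2 + 1/2·1/4 + 1/4·0 = 1/4.
Similarly for Rh via the father's Rh distribution: P(Rh+) = 3/4.
Independent loci: 1/4 × 3/4 = 3/16.

3/16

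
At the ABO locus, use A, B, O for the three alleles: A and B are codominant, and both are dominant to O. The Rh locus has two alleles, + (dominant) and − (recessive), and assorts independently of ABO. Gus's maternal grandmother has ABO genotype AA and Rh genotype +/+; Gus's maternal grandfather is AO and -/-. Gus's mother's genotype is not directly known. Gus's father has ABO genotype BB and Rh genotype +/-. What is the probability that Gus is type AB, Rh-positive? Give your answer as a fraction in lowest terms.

Gus's mother's ABO genotype from AA × AO: 1/2 AA, 1/2 AO.
Crossing each possibility with the father BB and summing P(type AB): 1/2·1 + 1/2·1/2 = 3/4.
Similarly for Rh via the mother's Rh distribution: P(Rh+) = 3/4.
Independent loci: 3/4 × 3/4 = 9/16.

9/16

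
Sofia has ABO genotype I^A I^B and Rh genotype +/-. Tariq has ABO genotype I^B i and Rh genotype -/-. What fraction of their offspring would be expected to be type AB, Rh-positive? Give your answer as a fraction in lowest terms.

ABO cross I^A I^B × I^B i → offspring phenotypes: 1/4 A, 1/2 B, 1/4 AB.
Rh cross +/- × -/- → 1/2 Rh+, 1/2 Rh-.
Independent loci: P(type AB, Rh-positive) = 1/4 × 1/2 = 1/8.

1/8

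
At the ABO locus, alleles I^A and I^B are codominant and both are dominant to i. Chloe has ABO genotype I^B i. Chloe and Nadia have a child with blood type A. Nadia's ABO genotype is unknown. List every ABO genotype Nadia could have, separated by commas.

For each candidate genotype of Nadia, check whether crossing it with I^B i can produce every observed child phenotype.
  I^A I^A → possible child types {A, AB} ✓
  I^A I^B → possible child types {A, B, AB} ✓
  I^A i → possible child types {O, A, B, AB} ✓
  I^B I^B → possible child types {B} ✗
  I^B i → possible child types {O, B} ✗
  i i → possible child types {O, B} ✗

I^A I^A, I^A I^B, I^A i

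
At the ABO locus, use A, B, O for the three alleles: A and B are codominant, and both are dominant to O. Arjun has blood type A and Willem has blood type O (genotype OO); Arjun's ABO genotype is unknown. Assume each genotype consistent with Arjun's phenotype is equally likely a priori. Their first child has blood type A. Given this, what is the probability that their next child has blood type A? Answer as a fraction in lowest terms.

Possible genotypes: Arjun ∈ {AA, AO}; Willem ∈ {OO}.
Weight each parental genotype pair by prior × P(type-A child):
  AA × OO: posterior weight 2/3; P(next child type A) = 1.
  AO × OO: posterior weight 1/3; P(next child type A) = 1/2.
Weighted sum = 5/6.

5/6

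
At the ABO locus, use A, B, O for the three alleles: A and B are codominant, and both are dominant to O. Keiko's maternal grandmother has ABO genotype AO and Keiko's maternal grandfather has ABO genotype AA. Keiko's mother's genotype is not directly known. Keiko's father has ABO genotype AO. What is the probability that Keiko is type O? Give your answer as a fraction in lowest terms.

Keiko's mother's ABO genotype from AO × AA: 1/2 AA, 1/2 AO.
Crossing each possibility with the father AO and summing P(type O): 1/2·0 + 1/2·1/4 = 1/8.

1/8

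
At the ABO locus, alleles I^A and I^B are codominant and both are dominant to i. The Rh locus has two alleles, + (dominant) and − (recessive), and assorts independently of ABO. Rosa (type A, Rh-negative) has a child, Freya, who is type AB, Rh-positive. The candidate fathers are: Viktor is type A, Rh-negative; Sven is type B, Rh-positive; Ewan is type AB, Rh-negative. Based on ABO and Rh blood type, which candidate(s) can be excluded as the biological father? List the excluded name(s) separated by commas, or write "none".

Viktor, Ewan

A candidate is excluded only if no genotype consistent with his phenotype could produce a type AB, Rh-positive child with a type A, Rh-negative mother.
Viktor (type A, Rh-): no genotype consistent with that phenotype can produce a type-AB Rh+ child with a type-A mother.
Ewan (type AB, Rh-): no genotype consistent with that phenotype can produce a type-AB Rh+ child with a type-A mother.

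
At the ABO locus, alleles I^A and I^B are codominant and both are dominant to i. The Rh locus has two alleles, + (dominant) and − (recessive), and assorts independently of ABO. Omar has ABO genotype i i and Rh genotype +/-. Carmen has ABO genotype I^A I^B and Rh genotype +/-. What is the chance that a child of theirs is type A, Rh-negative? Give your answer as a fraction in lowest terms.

ABO cross i i × I^A I^B → offspring phenotypes: 1/2 A, 1/2 B.
Rh cross +/- × +/- → 3/4 Rh+, 1/4 Rh-.
Independent loci: P(type A, Rh-negative) = 1/2 × 1/4 = 1/8.

1/8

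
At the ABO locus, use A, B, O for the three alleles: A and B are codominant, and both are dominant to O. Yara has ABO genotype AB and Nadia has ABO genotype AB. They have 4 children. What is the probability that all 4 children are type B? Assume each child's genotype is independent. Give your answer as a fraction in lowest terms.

1/256

ABO cross AB × AB → 1/4 A, 1/4 B, 1/2 AB.
So P(type B) = 1/4 per child.
All 4 independent: (1/4)^4 = 1/256.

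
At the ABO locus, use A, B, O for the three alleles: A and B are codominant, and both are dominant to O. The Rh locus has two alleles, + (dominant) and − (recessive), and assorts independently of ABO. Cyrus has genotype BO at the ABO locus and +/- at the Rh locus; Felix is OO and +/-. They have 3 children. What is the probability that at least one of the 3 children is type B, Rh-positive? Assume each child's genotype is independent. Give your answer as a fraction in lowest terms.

387/512

ABO cross BO × OO → 1/2 O, 1/2 B.
Rh cross +/- × +/- → 3/4 Rh+, 1/4 Rh-; so P(type B, Rh-positive) = 1/2 × 3/4 = 3/8 per child.
P(none) = (5/8)^3 = 125/512; P(at least one) = 1 − 125/512 = 387/512.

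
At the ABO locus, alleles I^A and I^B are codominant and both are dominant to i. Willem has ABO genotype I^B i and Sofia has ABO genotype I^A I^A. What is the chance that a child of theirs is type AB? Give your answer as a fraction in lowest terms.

ABO cross I^B i × I^A I^A → offspring phenotypes: 1/2 A, 1/2 AB.
So P(type AB) = 1/2.

1/2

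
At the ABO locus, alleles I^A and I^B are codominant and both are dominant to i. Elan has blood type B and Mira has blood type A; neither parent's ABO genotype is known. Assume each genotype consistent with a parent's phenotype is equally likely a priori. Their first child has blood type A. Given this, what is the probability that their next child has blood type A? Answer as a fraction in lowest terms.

5/12

Possible genotypes: Elan ∈ {I^B I^B, I^B i}; Mira ∈ {I^A I^A, I^A i}.
Weight each parental genotype pair by prior × P(type-A child):
  I^B i × I^A I^A: posterior weight 2/3; P(next child type A) = 1/2.
  I^B i × I^A i: posterior weight 1/3; P(next child type A) = 1/4.
Weighted sum = 5/12.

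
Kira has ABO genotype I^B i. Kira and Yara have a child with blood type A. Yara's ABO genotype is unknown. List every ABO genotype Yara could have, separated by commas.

I^A I^A, I^A I^B, I^A i

For each candidate genotype of Yara, check whether crossing it with I^B i can produce every observed child phenotype.
  I^A I^A → possible child types {A, AB} ✓
  I^A I^B → possible child types {A, B, AB} ✓
  I^A i → possible child types {O, A, B, AB} ✓
  I^B I^B → possible child types {B} ✗
  I^B i → possible child types {O, B} ✗
  i i → possible child types {O, B} ✗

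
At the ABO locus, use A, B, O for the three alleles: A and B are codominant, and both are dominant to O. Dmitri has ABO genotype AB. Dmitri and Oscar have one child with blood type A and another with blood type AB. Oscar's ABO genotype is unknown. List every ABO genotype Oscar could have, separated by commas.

For each candidate genotype of Oscar, check whether crossing it with AB can produce every observed child phenotype.
  AA → possible child types {A, AB} ✓
  AB → possible child types {A, B, AB} ✓
  AO → possible child types {A, B, AB} ✓
  BB → possible child types {B, AB} ✗
  BO → possible child types {A, B, AB} ✓
  OO → possible child types {A, B} ✗

AA, AB, AO, BO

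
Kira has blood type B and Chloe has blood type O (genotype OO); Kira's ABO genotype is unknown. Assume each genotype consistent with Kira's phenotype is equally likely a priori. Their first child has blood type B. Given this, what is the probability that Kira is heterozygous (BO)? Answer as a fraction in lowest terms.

Possible genotypes: Kira ∈ {BB, BO}; Chloe ∈ {OO}.
Weight each parental genotype pair by prior × P(type-B child):
  BB × OO: posterior weight 2/3.
  BO × OO: posterior weight 1/3.
Sum the posterior weight over pairs where Kira is BO: 1/3.

1/3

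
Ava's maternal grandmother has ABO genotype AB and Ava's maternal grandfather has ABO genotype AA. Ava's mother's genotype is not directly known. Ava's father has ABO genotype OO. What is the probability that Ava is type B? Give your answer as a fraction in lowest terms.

Ava's mother's ABO genotype from AB × AA: 1/2 AA, 1/2 AB.
Crossing each possibility with the father OO and summing P(type B): 1/2·0 + 1/2·1/2 = 1/4.

1/4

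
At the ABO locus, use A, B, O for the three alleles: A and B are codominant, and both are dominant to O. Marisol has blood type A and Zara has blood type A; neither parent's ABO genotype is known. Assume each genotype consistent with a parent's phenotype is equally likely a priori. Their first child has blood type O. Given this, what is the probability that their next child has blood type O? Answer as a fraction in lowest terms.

Possible genotypes: Marisol ∈ {AA, AO}; Zara ∈ {AA, AO}.
Weight each parental genotype pair by prior × P(type-O child):
  AO × AO: posterior weight 1; P(next child type O) = 1/4.
Weighted sum = 1/4.

1/4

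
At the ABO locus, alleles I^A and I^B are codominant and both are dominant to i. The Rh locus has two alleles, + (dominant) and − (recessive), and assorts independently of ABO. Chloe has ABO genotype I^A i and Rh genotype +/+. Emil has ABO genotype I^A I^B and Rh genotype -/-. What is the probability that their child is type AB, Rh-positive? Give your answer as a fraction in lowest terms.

1/4

ABO cross I^A i × I^A I^B → offspring phenotypes: 1/2 A, 1/4 B, 1/4 AB.
Rh cross +/+ × -/- → 1 Rh+.
Independent loci: P(type AB, Rh-positive) = 1/4 × 1 = 1/4.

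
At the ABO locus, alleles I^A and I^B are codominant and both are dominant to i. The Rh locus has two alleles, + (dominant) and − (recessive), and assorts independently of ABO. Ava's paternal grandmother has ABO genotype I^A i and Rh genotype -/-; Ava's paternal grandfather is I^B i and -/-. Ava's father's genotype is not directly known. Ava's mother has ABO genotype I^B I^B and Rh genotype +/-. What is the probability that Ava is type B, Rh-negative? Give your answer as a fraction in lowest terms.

Ava's father's ABO genotype from I^A i × I^B i: 1/4 I^A I^B, 1/4 I^A i, 1/4 I^B i, 1/4 i i.
Crossing each possibility with the mother I^B I^B and summing P(type B): 1/4·1/2 + 1/4·1/2 + 1/4·1 + 1/4·1 = 3/4.
Similarly for Rh via the father's Rh distribution: P(Rh-) = 1/2.
Independent loci: 3/4 × 1/2 = 3/8.

3/8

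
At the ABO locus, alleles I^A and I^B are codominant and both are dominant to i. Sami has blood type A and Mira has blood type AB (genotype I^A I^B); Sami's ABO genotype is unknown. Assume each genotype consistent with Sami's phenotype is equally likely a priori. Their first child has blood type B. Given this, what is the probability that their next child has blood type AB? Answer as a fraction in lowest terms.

Possible genotypes: Sami ∈ {I^A I^A, I^A i}; Mira ∈ {I^A I^B}.
Weight each parental genotype pair by prior × P(type-B child):
  I^A i × I^A I^B: posterior weight 1; P(next child type AB) = 1/4.
Weighted sum = 1/4.

1/4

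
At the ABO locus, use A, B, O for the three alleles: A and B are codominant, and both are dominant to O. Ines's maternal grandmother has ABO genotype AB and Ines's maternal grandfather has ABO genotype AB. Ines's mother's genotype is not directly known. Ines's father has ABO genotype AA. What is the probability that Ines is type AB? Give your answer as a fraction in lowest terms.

1/2

Ines's mother's ABO genotype from AB × AB: 1/4 AA, 1/2 AB, 1/4 BB.
Crossing each possibility with the father AA and summing P(type AB): 1/4·0 + 1/2·1/2 + 1/4·1 = 1/2.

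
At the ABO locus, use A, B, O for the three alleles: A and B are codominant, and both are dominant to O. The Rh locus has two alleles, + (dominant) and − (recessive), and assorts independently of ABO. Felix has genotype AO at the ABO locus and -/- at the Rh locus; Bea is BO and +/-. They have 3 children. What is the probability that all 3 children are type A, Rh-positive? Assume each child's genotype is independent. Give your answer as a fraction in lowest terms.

1/512

ABO cross AO × BO → 1/4 O, 1/4 A, 1/4 B, 1/4 AB.
Rh cross -/- × +/- → 1/2 Rh+, 1/2 Rh-; so P(type A, Rh-positive) = 1/4 × 1/2 = 1/8 per child.
All 3 independent: (1/8)^3 = 1/512.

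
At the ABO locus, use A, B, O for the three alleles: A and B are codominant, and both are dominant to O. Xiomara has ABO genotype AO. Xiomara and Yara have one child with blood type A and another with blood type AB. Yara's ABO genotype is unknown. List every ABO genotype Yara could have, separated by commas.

For each candidate genotype of Yara, check whether crossing it with AO can produce every observed child phenotype.
  AA → possible child types {A} ✗
  AB → possible child types {A, B, AB} ✓
  AO → possible child types {O, A} ✗
  BB → possible child types {B, AB} ✗
  BO → possible child types {O, A, B, AB} ✓
  OO → possible child types {O, A} ✗

AB, BO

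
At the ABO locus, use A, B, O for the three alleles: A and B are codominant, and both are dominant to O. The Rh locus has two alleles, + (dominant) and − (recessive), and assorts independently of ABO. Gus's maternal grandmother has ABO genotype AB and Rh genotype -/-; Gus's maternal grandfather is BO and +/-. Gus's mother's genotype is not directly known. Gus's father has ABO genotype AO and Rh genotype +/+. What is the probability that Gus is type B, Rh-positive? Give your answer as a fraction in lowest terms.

1/4

Gus's mother's ABO genotype from AB × BO: 1/4 AB, 1/4 AO, 1/4 BB, 1/4 BO.
Crossing each possibility with the father AO and summing P(type B): 1/4·1/4 + 1/4·0 + 1/4·1/2 + 1/4·1/4 = 1/4.
Similarly for Rh via the mother's Rh distribution: P(Rh+) = 1.
Independent loci: 1/4 × 1 = 1/4.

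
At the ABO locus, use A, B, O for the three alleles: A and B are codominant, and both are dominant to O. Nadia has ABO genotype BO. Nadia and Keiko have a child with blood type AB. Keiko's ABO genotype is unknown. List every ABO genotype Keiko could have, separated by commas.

AA, AB, AO

For each candidate genotype of Keiko, check whether crossing it with BO can produce every observed child phenotype.
  AA → possible child types {A, AB} ✓
  AB → possible child types {A, B, AB} ✓
  AO → possible child types {O, A, B, AB} ✓
  BB → possible child types {B} ✗
  BO → possible child types {O, B} ✗
  OO → possible child types {O, B} ✗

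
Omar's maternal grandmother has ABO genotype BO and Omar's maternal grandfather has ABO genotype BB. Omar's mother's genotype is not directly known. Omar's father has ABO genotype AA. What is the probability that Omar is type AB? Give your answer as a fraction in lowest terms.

3/4

Omar's mother's ABO genotype from BO × BB: 1/2 BB, 1/2 BO.
Crossing each possibility with the father AA and summing P(type AB): 1/2·1 + 1/2·1/2 = 3/4.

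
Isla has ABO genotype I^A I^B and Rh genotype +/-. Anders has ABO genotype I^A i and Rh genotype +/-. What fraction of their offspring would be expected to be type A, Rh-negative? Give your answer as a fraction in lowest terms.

1/8

ABO cross I^A I^B × I^A i → offspring phenotypes: 1/2 A, 1/4 B, 1/4 AB.
Rh cross +/- × +/- → 3/4 Rh+, 1/4 Rh-.
Independent loci: P(type A, Rh-negative) = 1/2 × 1/4 = 1/8.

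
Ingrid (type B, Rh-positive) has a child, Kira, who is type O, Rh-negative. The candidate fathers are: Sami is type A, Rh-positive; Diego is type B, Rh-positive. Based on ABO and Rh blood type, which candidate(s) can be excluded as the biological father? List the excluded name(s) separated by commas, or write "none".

none

A candidate is excluded only if no genotype consistent with his phenotype could produce a type O, Rh-negative child with a type B, Rh-positive mother.
Every candidate has at least one consistent genotype combination, so none can be excluded.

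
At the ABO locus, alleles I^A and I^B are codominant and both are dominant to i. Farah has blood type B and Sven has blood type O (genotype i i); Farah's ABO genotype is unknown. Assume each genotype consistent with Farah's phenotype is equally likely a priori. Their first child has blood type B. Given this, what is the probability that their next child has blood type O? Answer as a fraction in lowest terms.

1/6

Possible genotypes: Farah ∈ {I^B I^B, I^B i}; Sven ∈ {i i}.
Weight each parental genotype pair by prior × P(type-B child):
  I^B I^B × i i: posterior weight 2/3; P(next child type O) = 0.
  I^B i × i i: posterior weight 1/3; P(next child type O) = 1/2.
Weighted sum = 1/6.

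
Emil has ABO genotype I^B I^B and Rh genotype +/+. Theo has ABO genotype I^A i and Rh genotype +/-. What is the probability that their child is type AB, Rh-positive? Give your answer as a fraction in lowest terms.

1/2

ABO cross I^B I^B × I^A i → offspring phenotypes: 1/2 B, 1/2 AB.
Rh cross +/+ × +/- → 1 Rh+.
Independent loci: P(type AB, Rh-positive) = 1/2 × 1 = 1/2.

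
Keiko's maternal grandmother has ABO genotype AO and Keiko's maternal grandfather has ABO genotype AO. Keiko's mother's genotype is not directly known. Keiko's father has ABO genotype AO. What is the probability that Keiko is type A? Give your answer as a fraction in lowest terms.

3/4

Keiko's mother's ABO genotype from AO × AO: 1/4 AA, 1/2 AO, 1/4 OO.
Crossing each possibility with the father AO and summing P(type A): 1/4·1 + 1/2·3/4 + 1/4·1/2 = 3/4.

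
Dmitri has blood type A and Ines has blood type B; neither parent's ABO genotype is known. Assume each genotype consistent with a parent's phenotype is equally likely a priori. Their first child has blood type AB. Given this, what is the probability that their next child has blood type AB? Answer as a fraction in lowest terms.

25/36

Possible genotypes: Dmitri ∈ {AA, AO}; Ines ∈ {BB, BO}.
Weight each parental genotype pair by prior × P(type-AB child):
  AA × BB: posterior weight 4/9; P(next child type AB) = 1.
  AA × BO: posterior weight 2/9; P(next child type AB) = 1/2.
  AO × BB: posterior weight 2/9; P(next child type AB) = 1/2.
  AO × BO: posterior weight 1/9; P(next child type AB) = 1/4.
Weighted sum = 25/36.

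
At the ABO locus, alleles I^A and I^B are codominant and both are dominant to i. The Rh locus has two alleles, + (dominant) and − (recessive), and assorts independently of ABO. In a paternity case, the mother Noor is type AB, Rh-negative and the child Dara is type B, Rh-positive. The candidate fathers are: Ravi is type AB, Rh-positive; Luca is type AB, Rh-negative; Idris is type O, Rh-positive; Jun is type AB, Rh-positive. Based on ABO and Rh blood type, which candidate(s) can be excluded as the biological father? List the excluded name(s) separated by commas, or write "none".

A candidate is excluded only if no genotype consistent with his phenotype could produce a type B, Rh-positive child with a type AB, Rh-negative mother.
Luca (type AB, Rh-): no genotype consistent with that phenotype can produce a type-B Rh+ child with a type-AB mother.

Luca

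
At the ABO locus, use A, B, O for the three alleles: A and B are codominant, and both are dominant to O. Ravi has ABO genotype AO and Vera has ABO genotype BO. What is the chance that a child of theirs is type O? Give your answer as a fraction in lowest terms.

ABO cross AO × BO → offspring phenotypes: 1/4 O, 1/4 A, 1/4 B, 1/4 AB.
So P(type O) = 1/4.

1/4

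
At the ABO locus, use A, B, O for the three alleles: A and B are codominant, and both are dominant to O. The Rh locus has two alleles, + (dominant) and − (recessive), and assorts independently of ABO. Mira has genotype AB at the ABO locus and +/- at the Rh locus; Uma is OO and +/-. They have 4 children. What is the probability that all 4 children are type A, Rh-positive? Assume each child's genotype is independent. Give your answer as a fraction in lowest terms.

ABO cross AB × OO → 1/2 A, 1/2 B.
Rh cross +/- × +/- → 3/4 Rh+, 1/4 Rh-; so P(type A, Rh-positive) = 1/2 × 3/4 = 3/8 per child.
All 4 independent: (3/8)^4 = 81/4096.

81/4096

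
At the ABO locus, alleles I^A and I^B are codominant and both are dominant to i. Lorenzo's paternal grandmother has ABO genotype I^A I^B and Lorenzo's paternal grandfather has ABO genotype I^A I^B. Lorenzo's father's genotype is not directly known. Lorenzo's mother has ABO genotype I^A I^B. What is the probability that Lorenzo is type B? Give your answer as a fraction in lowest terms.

Lorenzo's father's ABO genotype from I^A I^B × I^A I^B: 1/4 I^A I^A, 1/2 I^A I^B, 1/4 I^B I^B.
Crossing each possibility with the mother I^A I^B and summing P(type B): 1/4·0 + 1/2·1/4 + 1/4·1/2 = 1/4.

1/4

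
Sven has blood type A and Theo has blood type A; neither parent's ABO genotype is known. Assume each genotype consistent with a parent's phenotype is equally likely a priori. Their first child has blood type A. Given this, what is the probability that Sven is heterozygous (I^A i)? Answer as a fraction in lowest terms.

7/15

Possible genotypes: Sven ∈ {I^A I^A, I^A i}; Theo ∈ {I^A I^A, I^A i}.
Weight each parental genotype pair by prior × P(type-A child):
  I^A I^A × I^A I^A: posterior weight 4/15.
  I^A I^A × I^A i: posterior weight 4/15.
  I^A i × I^A I^A: posterior weight 4/15.
  I^A i × I^A i: posterior weight 1/5.
Sum the posterior weight over pairs where Sven is I^A i: 7/15.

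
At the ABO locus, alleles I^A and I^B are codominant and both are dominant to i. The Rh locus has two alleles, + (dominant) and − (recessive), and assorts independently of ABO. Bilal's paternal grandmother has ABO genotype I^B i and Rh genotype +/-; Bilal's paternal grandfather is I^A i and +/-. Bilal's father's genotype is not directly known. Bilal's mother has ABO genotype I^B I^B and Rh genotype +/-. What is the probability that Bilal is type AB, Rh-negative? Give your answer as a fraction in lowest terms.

1/16

Bilal's father's ABO genotype from I^B i × I^A i: 1/4 I^A I^B, 1/4 I^A i, 1/4 I^B i, 1/4 i i.
Crossing each possibility with the mother I^B I^B and summing P(type AB): 1/4·1/2 + 1/4·1/2 + 1/4·0 + 1/4·0 = 1/4.
Similarly for Rh via the father's Rh distribution: P(Rh-) = 1/4.
Independent loci: 1/4 × 1/4 = 1/16.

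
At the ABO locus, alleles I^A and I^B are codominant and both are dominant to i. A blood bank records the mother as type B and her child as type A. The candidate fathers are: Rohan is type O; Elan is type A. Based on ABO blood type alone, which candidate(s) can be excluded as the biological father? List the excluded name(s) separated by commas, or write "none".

A candidate is excluded only if no genotype consistent with his phenotype could produce a type A child with a type B mother.
Rohan (type O): no genotype consistent with that phenotype can produce a type-A child with a type-B mother.

Rohan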